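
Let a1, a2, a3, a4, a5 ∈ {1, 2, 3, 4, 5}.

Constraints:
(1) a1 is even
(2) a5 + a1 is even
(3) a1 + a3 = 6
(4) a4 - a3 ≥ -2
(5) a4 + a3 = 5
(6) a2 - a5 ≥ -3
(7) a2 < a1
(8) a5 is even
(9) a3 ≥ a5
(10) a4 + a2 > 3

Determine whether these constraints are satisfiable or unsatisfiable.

Satisfiable

One satisfying assignment is a1 = 4, a2 = 2, a3 = 2, a4 = 3, a5 = 2.
For the less obvious constraints — constraint 3: a1 + a3 = 6; constraint 4: a4 - a3 = 1; constraint 5: a4 + a3 = 5 — and the others hold by inspection.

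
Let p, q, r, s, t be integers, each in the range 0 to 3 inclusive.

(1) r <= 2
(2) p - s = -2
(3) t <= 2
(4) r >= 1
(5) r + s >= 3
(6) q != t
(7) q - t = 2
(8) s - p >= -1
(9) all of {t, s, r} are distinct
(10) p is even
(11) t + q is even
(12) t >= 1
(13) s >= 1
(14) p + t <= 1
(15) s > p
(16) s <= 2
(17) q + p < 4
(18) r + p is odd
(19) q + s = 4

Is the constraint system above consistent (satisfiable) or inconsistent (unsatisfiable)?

Constraints 1, 3, 4, 12, 13, and 16 confine each of t, s, r to the 2 values {1, 2}.
Constraint 9 requires all 3 of them to be distinct, but only 2 values are available — impossible by the pigeonhole principle.

Unsatisfiable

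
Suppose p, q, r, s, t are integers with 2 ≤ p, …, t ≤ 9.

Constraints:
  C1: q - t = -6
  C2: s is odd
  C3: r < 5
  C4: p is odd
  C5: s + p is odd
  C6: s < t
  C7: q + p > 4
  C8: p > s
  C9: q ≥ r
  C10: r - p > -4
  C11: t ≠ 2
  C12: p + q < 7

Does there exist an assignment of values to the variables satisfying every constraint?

Unsatisfiable

Constraint 2 makes s odd and constraint 4 makes p odd, so s + p must be even. Constraint 5 says s + p is odd — contradiction.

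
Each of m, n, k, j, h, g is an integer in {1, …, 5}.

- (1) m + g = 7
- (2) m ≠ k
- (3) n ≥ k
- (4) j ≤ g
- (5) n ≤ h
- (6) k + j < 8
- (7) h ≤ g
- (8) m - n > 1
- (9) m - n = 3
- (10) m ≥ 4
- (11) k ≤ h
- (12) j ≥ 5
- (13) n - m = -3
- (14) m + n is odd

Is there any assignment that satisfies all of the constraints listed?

From constraint 10: m ≥ 4. From constraints 4 and 12: g ≥ j ≥ 5. Hence m + g ≥ 9. But constraint 1 requires m + g = 7, and 7 < 9. Contradiction.

Unsatisfiable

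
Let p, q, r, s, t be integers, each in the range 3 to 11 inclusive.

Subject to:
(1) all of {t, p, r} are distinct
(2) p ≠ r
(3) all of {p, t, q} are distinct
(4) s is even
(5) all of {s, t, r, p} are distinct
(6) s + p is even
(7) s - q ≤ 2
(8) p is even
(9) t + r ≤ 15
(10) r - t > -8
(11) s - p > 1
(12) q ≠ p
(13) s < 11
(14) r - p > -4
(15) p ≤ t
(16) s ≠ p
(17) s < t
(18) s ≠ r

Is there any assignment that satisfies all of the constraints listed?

The assignment p = 4, q = 8, r = 3, s = 8, t = 10 works:
  constraint 7 holds since s - q = 0.
  constraint 9 holds since t + r = 13.
The rest check out directly.

Satisfiable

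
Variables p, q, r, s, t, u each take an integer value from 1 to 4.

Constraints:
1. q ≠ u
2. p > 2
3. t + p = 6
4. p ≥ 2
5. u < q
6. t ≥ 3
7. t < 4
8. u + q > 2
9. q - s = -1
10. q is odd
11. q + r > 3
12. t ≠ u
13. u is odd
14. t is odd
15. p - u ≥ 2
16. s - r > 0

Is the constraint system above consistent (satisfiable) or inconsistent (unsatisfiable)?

Satisfiable

Try p = 3, q = 3, r = 1, s = 4, t = 3, u = 1.
Check constraint 3: t + p = 6; constraint 8: u + q = 4. The remaining constraints are straightforward to verify.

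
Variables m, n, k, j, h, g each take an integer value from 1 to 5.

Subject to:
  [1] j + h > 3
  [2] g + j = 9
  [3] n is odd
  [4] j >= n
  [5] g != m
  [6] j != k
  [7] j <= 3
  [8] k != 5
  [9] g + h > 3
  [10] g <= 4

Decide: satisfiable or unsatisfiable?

From constraint 10: g ≤ 4. From constraint 7: j ≤ 3. Hence g + j ≤ 7. But constraint 2 requires g + j = 9, and 9 > 7. Contradiction.

Unsatisfiable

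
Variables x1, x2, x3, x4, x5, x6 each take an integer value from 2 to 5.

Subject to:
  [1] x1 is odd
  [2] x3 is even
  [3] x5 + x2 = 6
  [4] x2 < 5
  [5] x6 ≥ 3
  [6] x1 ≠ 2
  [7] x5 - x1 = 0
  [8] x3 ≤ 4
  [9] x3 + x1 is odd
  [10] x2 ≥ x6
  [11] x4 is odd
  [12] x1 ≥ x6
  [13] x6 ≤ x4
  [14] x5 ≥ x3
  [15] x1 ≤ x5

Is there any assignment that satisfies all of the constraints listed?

Try x1 = 3, x2 = 3, x3 = 2, x4 = 3, x5 = 3, x6 = 3.
Check constraint 1: x1 = 3 is odd; constraint 3: x5 + x2 = 6; constraint 7: x5 - x1 = 0. The remaining constraints are straightforward to verify.

Satisfiable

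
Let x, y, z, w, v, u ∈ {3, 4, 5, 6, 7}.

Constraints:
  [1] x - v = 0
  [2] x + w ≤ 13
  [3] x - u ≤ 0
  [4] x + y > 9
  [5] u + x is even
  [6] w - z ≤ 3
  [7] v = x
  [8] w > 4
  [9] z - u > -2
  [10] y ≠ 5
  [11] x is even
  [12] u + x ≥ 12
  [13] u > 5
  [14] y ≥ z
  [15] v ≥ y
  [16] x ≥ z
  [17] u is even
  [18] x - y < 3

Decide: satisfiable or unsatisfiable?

Satisfiable

The assignment x = 6, y = 6, z = 6, w = 6, v = 6, u = 6 works:
  constraint 1 holds since x - v = 0.
  constraint 2 holds since x + w = 12.
  constraint 3 holds since x - u = 0.
The rest check out directly.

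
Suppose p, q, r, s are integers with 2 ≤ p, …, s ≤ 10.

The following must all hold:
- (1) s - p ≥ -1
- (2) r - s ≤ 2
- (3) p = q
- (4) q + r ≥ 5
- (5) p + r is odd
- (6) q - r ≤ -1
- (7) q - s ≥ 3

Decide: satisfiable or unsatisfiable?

Constraints 2, 6, and 7 give q − s ≥ 3, s − r ≥ -2, r − q ≥ 1.
Adding all 3 inequalities: the left sides telescope to 0, and the right sides sum to 3 + (-2) + 1 = 2. So 0 ≥ 2, which is false.

Unsatisfiable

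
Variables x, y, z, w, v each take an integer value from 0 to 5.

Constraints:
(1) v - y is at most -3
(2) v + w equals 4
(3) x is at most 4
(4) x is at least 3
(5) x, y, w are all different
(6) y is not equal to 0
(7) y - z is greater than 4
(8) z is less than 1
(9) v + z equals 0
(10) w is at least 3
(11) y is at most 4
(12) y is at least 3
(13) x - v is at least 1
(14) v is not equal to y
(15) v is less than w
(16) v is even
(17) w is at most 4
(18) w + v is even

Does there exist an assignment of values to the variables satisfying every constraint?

Constraints 3, 4, 10, 11, 12, and 17 confine each of x, y, w to the 2 values {3, 4}.
Constraint 5 requires all 3 of them to be distinct, but only 2 values are available — impossible by the pigeonhole principle.

Unsatisfiable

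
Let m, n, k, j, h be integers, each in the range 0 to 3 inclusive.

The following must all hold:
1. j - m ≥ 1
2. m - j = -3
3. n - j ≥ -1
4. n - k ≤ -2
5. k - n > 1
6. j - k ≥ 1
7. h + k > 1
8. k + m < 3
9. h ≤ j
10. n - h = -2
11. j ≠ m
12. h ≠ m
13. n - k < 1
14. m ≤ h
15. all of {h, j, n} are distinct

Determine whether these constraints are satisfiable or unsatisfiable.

Constraints 3, 4, and 6 give n − j ≥ -1, j − k ≥ 1, k − n ≥ 2.
Adding all 3 inequalities: the left sides telescope to 0, and the right sides sum to (-1) + 1 + 2 = 2. So 0 ≥ 2, which is false.

Unsatisfiable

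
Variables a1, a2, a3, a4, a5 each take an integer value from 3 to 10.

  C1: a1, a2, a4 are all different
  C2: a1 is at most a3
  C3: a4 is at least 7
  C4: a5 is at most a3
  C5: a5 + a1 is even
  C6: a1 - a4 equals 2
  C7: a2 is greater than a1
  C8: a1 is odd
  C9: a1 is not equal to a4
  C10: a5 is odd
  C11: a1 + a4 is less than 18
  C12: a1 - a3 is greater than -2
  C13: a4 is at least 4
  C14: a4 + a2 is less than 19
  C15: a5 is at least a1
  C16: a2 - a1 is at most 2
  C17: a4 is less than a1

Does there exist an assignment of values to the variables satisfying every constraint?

Satisfiable

One satisfying assignment is a1 = 9, a2 = 10, a3 = 9, a4 = 7, a5 = 9.
For the less obvious constraints — constraint 6: a1 - a4 = 2; constraint 11: a1 + a4 = 16; constraint 12: a1 - a3 = 0 — and the others hold by inspection.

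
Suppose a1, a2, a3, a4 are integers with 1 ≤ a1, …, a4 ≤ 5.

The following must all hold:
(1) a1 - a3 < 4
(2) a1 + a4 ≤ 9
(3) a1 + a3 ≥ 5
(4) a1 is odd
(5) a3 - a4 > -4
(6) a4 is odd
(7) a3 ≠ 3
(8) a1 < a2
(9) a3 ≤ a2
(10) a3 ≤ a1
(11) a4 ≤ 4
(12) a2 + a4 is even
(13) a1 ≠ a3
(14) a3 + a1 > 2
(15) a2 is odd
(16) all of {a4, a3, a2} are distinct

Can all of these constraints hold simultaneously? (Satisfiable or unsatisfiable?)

Take a1 = 3, a2 = 5, a3 = 2, a4 = 3. Then constraint 1: a1 - a3 = 1; constraint 2: a1 + a4 = 6, and every other listed constraint is also met.

Satisfiable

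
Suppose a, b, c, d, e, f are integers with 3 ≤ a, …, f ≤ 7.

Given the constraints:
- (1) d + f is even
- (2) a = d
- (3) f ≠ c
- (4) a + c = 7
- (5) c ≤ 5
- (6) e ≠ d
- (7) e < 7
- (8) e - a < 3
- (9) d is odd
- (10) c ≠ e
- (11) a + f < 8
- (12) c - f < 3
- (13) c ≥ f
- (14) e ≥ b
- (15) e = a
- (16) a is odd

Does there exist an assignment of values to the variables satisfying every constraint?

From constraints 2 and 15, e = a = d, so e = d. But constraint 6 says e ≠ d. Contradiction.

Unsatisfiable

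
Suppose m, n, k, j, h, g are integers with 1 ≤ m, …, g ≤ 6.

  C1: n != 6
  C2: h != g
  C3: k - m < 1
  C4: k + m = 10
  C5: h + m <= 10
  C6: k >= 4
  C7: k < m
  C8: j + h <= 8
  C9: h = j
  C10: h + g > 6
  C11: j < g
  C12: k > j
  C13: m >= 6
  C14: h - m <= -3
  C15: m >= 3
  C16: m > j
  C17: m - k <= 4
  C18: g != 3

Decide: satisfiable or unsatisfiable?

Satisfiable

Try m = 6, n = 2, k = 4, j = 3, h = 3, g = 6.
Check constraint 3: k - m = -2; constraint 4: k + m = 10; constraint 5: h + m = 9. The remaining constraints are straightforward to verify.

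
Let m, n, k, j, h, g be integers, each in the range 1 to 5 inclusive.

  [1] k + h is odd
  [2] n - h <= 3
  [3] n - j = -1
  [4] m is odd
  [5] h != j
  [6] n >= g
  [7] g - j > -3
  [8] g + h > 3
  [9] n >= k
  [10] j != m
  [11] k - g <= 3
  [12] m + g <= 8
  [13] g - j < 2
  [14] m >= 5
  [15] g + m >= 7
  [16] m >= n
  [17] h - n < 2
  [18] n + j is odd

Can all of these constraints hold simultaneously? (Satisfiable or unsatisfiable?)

Satisfiable

Try m = 5, n = 3, k = 3, j = 4, h = 2, g = 3.
Check constraint 2: n - h = 1; constraint 3: n - j = -1; constraint 7: g - j = -1. The remaining constraints are straightforward to verify.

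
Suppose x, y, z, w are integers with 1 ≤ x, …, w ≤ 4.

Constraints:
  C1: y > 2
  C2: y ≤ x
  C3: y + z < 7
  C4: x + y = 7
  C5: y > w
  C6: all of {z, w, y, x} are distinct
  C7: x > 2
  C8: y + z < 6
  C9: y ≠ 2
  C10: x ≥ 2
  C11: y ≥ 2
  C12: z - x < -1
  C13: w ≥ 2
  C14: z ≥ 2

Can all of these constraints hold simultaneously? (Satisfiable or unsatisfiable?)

Unsatisfiable

Constraints 10, 11, 13, and 14 confine each of z, w, y, x to the 3 values {2, …, 4} (the domain already gives each ≤ 4).
Constraint 6 requires all 4 of them to be distinct, but only 3 values are available — impossible by the pigeonhole principle.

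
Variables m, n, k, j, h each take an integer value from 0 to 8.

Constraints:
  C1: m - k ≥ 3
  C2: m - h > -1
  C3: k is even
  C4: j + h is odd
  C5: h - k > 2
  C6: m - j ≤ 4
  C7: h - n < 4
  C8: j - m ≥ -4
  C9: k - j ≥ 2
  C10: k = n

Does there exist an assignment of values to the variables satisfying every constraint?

Constraints 1, 8, and 9 give m − k ≥ 3, k − j ≥ 2, j − m ≥ -4.
Adding all 3 inequalities: the left sides telescope to 0, and the right sides sum to 3 + 2 + (-4) = 1. So 0 ≥ 1, which is false.

Unsatisfiable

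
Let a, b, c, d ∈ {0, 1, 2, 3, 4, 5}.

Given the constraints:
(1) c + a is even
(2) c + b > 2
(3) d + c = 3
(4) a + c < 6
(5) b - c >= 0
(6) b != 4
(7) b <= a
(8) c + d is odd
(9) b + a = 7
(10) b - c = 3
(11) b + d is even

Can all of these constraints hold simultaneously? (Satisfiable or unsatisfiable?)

Try a = 4, b = 3, c = 0, d = 3.
Check constraint 2: c + b = 3; constraint 3: d + c = 3; constraint 4: a + c = 4. The remaining constraints are straightforward to verify.

Satisfiable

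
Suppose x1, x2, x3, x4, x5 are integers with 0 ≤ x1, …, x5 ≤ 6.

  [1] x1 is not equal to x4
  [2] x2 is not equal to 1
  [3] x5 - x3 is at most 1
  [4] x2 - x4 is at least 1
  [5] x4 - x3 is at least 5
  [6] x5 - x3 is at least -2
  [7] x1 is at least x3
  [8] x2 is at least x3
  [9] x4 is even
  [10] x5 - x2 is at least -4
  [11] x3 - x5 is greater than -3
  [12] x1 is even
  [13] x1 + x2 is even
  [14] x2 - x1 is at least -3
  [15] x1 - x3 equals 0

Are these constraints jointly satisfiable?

Unsatisfiable

Constraints 3, 4, 5, and 10 give x2 − x4 ≥ 1, x4 − x3 ≥ 5, x3 − x5 ≥ -1, x5 − x2 ≥ -4.
Adding all 4 inequalities: the left sides telescope to 0, and the right sides sum to 1 + 5 + (-1) + (-4) = 1. So 0 ≥ 1, which is false.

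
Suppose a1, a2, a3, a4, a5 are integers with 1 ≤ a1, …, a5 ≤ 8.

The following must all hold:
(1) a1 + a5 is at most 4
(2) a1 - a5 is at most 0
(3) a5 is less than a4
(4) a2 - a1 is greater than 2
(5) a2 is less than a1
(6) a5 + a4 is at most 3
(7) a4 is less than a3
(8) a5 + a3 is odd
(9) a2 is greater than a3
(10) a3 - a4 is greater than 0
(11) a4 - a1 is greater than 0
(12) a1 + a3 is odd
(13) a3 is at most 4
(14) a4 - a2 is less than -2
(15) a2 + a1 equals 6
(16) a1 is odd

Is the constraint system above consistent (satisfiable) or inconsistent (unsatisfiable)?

Constraints 2, 3, 5, 7, and 9 give a3 < a2, a2 < a1, a1 ≤ a5, a5 < a4, a4 < a3. Chaining: a3 < a2 < a1 ≤ a5 < a4 < a3, which forces a3 < a3 — impossible.

Unsatisfiable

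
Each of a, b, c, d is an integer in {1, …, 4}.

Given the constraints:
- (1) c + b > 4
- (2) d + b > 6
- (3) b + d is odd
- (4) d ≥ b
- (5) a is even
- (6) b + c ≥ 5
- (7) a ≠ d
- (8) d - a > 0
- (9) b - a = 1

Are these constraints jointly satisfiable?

Setting (a, b, c, d) = (2, 3, 4, 4) satisfies everything: constraint 1: c + b = 7; constraint 2: d + b = 7, and the others follow.

Satisfiable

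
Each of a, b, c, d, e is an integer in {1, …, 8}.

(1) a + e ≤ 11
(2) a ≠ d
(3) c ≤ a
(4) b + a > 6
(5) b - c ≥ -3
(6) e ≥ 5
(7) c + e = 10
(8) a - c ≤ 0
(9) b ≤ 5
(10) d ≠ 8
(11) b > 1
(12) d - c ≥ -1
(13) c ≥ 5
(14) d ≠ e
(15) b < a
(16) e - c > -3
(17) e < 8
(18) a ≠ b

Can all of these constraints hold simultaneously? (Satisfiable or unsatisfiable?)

Satisfiable

The assignment a = 5, b = 4, c = 5, d = 4, e = 5 works:
  constraint 1 holds since a + e = 10.
  constraint 4 holds since b + a = 9.
  constraint 5 holds since b - c = -1.
The rest check out directly.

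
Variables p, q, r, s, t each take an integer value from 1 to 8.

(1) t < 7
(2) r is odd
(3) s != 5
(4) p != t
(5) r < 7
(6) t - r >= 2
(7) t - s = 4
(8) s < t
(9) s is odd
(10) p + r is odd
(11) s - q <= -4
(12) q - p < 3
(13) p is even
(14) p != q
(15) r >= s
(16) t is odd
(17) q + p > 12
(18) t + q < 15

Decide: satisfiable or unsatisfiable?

Satisfiable

Setting (p, q, r, s, t) = (6, 7, 3, 1, 5) satisfies everything: constraint 6: t - r = 2; constraint 7: t - s = 4, and the others follow.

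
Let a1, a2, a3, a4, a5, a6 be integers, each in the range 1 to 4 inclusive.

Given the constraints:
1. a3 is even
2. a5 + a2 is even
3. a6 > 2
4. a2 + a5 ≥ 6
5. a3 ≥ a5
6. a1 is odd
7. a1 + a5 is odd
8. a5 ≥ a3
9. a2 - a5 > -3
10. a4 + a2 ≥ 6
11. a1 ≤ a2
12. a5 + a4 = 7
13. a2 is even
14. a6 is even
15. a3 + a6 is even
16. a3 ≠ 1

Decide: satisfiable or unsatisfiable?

Satisfiable

Take a1 = 3, a2 = 4, a3 = 4, a4 = 3, a5 = 4, a6 = 4. Then constraint 4: a2 + a5 = 8; constraint 9: a2 - a5 = 0, and every other listed constraint is also met.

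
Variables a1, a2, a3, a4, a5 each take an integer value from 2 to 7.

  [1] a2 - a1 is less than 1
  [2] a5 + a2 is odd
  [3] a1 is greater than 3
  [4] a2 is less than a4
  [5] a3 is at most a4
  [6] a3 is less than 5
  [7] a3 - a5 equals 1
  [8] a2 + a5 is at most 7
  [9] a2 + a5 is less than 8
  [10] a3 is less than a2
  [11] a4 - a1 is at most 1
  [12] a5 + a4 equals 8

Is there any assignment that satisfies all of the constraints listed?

The assignment a1 = 6, a2 = 5, a3 = 3, a4 = 6, a5 = 2 works:
  constraint 1 holds since a2 - a1 = -1.
  constraint 7 holds since a3 - a5 = 1.
  constraint 8 holds since a2 + a5 = 7.
The rest check out directly.

Satisfiable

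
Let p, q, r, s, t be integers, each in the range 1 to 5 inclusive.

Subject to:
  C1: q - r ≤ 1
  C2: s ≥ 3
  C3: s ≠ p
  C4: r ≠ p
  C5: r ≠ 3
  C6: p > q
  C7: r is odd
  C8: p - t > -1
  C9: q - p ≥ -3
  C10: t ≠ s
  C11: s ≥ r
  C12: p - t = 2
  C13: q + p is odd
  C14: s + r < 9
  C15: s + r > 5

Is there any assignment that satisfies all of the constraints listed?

Satisfiable

Setting (p, q, r, s, t) = (4, 1, 1, 5, 2) satisfies everything: constraint 1: q - r = 0; constraint 8: p - t = 2, and the others follow.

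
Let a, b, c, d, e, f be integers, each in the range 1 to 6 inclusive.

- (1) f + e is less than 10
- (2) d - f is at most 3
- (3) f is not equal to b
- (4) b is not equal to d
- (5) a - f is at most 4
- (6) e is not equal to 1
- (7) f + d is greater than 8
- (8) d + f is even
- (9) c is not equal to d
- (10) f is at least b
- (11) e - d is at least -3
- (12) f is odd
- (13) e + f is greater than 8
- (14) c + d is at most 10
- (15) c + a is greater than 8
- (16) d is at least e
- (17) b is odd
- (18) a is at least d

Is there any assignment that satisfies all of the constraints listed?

Satisfiable

Setting (a, b, c, d, e, f) = (6, 3, 4, 5, 4, 5) satisfies everything: constraint 1: f + e = 9; constraint 2: d - f = 0, and the others follow.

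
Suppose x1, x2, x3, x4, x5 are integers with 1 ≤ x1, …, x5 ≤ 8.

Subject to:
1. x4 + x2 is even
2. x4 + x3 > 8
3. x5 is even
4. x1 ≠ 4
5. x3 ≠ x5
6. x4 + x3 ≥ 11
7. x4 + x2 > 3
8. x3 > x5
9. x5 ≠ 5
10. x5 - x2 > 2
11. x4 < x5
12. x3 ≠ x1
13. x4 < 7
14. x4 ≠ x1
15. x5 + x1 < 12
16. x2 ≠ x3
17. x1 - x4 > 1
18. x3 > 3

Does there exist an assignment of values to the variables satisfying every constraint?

Satisfiable

Setting (x1, x2, x3, x4, x5) = (5, 1, 8, 3, 4) satisfies everything: constraint 2: x4 + x3 = 11; constraint 6: x4 + x3 = 11, and the others follow.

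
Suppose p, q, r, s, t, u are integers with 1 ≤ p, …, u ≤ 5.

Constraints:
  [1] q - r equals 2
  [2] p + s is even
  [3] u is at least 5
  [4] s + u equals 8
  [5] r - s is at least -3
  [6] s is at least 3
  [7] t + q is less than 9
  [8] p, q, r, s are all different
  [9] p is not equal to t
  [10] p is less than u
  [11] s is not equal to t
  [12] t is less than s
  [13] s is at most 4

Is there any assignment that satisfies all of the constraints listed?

Setting (p, q, r, s, t, u) = (1, 4, 2, 3, 2, 5) satisfies everything: constraint 1: q - r = 2; constraint 4: s + u = 8, and the others follow.

Satisfiable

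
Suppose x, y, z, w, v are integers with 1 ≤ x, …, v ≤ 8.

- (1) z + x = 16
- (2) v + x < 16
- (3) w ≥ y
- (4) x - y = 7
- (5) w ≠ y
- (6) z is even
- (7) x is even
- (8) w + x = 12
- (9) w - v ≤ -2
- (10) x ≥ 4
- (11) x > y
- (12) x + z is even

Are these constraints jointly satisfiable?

Satisfiable

Try x = 8, y = 1, z = 8, w = 4, v = 6.
Check constraint 1: z + x = 16; constraint 2: v + x = 14. The remaining constraints are straightforward to verify.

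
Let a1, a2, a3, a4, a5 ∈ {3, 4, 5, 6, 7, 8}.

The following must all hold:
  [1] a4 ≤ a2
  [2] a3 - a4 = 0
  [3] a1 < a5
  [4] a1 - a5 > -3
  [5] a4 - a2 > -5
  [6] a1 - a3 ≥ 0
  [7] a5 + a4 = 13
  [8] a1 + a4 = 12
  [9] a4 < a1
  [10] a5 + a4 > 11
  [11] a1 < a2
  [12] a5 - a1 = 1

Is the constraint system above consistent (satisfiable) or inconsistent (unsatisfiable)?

Satisfiable

One satisfying assignment is a1 = 7, a2 = 8, a3 = 5, a4 = 5, a5 = 8.
For the less obvious constraints — constraint 2: a3 - a4 = 0; constraint 4: a1 - a5 = -1; constraint 5: a4 - a2 = -3 — and the others hold by inspection.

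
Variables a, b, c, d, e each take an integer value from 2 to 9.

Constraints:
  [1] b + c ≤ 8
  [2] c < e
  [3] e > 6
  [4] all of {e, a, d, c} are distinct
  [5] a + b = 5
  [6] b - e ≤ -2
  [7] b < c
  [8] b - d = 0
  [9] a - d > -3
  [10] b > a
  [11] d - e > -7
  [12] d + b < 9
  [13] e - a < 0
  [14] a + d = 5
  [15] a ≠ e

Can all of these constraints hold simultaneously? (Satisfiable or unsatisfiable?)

Unsatisfiable

Constraints 2, 7, 10, and 13 give b < c, c < e, e < a, a < b. Chaining: b < c < e < a < b, which forces b < b — impossible.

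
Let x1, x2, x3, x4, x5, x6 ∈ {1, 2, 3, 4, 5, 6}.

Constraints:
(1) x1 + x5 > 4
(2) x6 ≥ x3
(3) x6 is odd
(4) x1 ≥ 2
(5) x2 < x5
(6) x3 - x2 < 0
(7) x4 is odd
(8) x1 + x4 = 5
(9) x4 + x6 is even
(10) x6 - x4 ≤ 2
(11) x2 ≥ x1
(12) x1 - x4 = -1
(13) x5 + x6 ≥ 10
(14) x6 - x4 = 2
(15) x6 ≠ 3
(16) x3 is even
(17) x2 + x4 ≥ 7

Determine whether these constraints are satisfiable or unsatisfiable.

Satisfiable

Setting (x1, x2, x3, x4, x5, x6) = (2, 4, 2, 3, 5, 5) satisfies everything: constraint 1: x1 + x5 = 7; constraint 6: x3 - x2 = -2, and the others follow.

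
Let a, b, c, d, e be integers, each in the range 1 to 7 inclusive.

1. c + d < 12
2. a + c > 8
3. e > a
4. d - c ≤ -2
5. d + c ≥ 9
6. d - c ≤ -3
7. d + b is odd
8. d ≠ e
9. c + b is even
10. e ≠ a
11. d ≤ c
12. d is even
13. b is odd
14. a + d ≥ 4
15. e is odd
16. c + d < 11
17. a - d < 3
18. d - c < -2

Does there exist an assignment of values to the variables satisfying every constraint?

Setting (a, b, c, d, e) = (3, 1, 7, 2, 7) satisfies everything: constraint 1: c + d = 9; constraint 2: a + c = 10; constraint 4: d - c = -5, and the others follow.

Satisfiable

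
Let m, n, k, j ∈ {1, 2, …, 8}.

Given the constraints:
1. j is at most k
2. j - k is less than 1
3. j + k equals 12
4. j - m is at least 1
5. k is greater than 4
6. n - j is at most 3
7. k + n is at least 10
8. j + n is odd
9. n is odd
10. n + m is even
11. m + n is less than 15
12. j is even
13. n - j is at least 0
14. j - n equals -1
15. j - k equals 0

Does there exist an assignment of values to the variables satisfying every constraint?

Satisfiable

Try m = 5, n = 7, k = 6, j = 6.
Check constraint 2: j - k = 0; constraint 3: j + k = 12; constraint 4: j - m = 1. The remaining constraints are straightforward to verify.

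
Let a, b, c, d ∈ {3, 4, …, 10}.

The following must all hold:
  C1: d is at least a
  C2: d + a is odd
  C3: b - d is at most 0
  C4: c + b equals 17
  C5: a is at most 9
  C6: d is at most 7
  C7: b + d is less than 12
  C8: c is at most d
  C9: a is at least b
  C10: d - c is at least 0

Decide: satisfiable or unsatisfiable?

Unsatisfiable

From constraints 6 and 8: c ≤ d ≤ 7. From constraints 5 and 9: b ≤ a ≤ 9. Hence c + b ≤ 16. But constraint 4 requires c + b = 17, and 17 > 16. Contradiction.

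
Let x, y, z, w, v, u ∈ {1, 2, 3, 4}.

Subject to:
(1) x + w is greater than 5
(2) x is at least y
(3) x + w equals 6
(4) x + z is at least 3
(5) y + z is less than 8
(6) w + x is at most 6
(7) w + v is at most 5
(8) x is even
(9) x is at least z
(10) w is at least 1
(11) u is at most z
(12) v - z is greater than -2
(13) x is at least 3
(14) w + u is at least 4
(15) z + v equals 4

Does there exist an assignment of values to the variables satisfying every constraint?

Satisfiable

Try x = 4, y = 3, z = 2, w = 2, v = 2, u = 2.
Check constraint 1: x + w = 6; constraint 3: x + w = 6; constraint 4: x + z = 6. The remaining constraints are straightforward to verify.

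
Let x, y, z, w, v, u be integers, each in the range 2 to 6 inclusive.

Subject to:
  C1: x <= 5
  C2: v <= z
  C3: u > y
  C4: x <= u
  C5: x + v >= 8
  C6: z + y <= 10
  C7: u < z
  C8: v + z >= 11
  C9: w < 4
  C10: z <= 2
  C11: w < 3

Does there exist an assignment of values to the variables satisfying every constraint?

From constraint 1: x ≤ 5. From constraints 2 and 10: v ≤ z ≤ 2. Hence x + v ≤ 7. But constraint 5 requires x + v ≥ 8, and 8 > 7. Contradiction.

Unsatisfiable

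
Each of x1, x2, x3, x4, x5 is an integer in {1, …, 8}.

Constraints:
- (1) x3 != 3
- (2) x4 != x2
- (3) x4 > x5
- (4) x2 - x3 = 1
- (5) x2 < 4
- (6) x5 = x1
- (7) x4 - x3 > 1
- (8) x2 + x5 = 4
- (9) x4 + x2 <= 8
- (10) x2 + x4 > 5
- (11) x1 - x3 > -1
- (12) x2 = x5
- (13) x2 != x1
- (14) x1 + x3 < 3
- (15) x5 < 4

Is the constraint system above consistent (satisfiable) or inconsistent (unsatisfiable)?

Unsatisfiable

From constraints 6 and 12, x2 = x5 = x1, so x2 = x1. But constraint 13 says x2 ≠ x1. Contradiction.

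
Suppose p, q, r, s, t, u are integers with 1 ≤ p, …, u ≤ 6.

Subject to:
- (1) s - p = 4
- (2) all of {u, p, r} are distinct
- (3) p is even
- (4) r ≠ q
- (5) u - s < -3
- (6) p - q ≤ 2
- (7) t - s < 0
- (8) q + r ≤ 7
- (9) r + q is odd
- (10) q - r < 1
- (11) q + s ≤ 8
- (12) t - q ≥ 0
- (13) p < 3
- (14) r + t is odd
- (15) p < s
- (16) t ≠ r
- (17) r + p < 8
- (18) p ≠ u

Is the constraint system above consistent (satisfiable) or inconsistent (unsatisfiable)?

One satisfying assignment is p = 2, q = 2, r = 3, s = 6, t = 4, u = 1.
For the less obvious constraints — constraint 1: s - p = 4; constraint 5: u - s = -5; constraint 6: p - q = 0 — and the others hold by inspection.

Satisfiable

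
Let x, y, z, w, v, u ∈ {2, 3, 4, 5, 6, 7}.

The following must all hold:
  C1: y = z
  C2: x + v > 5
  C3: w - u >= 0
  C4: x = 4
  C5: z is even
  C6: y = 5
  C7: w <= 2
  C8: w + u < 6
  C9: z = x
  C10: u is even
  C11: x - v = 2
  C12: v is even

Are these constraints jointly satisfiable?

Unsatisfiable

Constraint 6 fixes y = 5 and constraint 4 fixes x = 4. Constraints 1 and 9 give y = z = x, so y = x. But 5 ≠ 4 — contradiction.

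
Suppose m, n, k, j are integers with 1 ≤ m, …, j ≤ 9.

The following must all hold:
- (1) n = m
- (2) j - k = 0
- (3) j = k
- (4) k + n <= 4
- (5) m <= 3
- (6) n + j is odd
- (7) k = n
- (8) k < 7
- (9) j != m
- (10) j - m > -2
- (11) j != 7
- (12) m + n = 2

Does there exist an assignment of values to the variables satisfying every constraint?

From constraints 1, 3, and 7, j = k = n = m, so j = m. But constraint 9 says j ≠ m. Contradiction.

Unsatisfiable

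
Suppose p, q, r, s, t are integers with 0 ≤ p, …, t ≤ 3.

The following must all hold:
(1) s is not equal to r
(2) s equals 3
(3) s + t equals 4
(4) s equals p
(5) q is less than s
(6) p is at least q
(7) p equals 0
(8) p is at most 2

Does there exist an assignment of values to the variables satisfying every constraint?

Unsatisfiable

Constraint 2 fixes s = 3 and constraint 7 fixes p = 0, but constraint 4 requires s = p. Since 3 ≠ 0, contradiction.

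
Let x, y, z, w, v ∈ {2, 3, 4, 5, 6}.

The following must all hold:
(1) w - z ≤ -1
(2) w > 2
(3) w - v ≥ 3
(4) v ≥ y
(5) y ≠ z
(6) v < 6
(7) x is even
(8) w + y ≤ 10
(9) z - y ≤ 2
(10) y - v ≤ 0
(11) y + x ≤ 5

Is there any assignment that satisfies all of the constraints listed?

Constraints 1, 3, 9, and 10 give z − w ≥ 1, w − v ≥ 3, v − y ≥ 0, y − z ≥ -2.
Adding all 4 inequalities: the left sides telescope to 0, and the right sides sum to 1 + 3 + 0 + (-2) = 2. So 0 ≥ 2, which is false.

Unsatisfiable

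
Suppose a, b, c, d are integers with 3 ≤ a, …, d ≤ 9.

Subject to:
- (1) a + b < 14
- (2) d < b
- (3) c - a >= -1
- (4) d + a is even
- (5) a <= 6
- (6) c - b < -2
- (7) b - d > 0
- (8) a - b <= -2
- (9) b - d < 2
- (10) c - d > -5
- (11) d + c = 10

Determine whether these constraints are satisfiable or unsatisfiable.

One satisfying assignment is a = 4, b = 7, c = 4, d = 6.
For the less obvious constraints — constraint 1: a + b = 11; constraint 3: c - a = 0 — and the others hold by inspection.

Satisfiable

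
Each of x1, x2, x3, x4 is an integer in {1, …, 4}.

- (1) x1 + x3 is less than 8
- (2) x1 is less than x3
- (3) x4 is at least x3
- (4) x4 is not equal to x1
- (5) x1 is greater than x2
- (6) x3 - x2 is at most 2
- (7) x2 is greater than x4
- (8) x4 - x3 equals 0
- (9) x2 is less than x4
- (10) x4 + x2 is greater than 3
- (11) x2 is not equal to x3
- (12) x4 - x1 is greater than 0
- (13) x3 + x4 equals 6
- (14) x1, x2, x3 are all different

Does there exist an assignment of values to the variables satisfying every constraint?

Constraints 2, 3, 5, and 7 give x2 < x1, x1 < x3, x3 ≤ x4, x4 < x2. Chaining: x2 < x1 < x3 ≤ x4 < x2, which forces x2 < x2 — impossible.

Unsatisfiable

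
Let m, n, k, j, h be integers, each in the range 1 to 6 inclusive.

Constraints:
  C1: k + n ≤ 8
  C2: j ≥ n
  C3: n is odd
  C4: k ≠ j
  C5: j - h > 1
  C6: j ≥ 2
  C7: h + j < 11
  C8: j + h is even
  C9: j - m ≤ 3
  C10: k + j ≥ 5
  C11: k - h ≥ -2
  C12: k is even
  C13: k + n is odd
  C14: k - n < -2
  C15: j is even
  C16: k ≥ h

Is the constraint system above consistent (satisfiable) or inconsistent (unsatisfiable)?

One satisfying assignment is m = 6, n = 5, k = 2, j = 6, h = 2.
For the less obvious constraints — constraint 1: k + n = 7; constraint 5: j - h = 4 — and the others hold by inspection.

Satisfiable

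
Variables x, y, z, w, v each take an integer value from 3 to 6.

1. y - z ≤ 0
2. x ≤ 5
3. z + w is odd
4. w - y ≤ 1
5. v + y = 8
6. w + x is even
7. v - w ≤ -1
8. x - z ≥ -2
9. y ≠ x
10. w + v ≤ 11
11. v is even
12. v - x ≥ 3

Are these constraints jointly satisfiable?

Unsatisfiable

Constraints 1, 4, 7, 8, and 12 give x − z ≥ -2, z − y ≥ 0, y − w ≥ -1, w − v ≥ 1, v − x ≥ 3.
Adding all 5 inequalities: the left sides telescope to 0, and the right sides sum to (-2) + 0 + (-1) + 1 + 3 = 1. So 0 ≥ 1, which is false.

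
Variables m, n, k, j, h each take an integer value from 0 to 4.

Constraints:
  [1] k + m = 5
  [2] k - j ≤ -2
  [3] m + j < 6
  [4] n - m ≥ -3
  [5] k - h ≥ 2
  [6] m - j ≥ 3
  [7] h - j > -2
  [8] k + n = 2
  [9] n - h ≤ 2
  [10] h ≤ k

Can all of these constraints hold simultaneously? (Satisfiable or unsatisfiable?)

Unsatisfiable

Constraints 2, 4, 5, 6, and 9 give j − k ≥ 2, k − h ≥ 2, h − n ≥ -2, n − m ≥ -3, m − j ≥ 3.
Adding all 5 inequalities: the left sides telescope to 0, and the right sides sum to 2 + 2 + (-2) + (-3) + 3 = 2. So 0 ≥ 2, which is false.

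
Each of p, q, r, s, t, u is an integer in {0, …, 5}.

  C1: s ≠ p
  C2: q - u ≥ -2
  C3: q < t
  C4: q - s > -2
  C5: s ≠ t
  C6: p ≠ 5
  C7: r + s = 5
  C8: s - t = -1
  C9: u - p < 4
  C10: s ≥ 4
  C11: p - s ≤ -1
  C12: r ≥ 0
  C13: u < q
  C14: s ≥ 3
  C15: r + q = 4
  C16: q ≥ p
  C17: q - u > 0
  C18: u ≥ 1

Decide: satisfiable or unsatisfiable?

Take p = 1, q = 3, r = 1, s = 4, t = 5, u = 2. Then constraint 2: q - u = 1; constraint 4: q - s = -1; constraint 7: r + s = 5, and every other listed constraint is also met.

Satisfiable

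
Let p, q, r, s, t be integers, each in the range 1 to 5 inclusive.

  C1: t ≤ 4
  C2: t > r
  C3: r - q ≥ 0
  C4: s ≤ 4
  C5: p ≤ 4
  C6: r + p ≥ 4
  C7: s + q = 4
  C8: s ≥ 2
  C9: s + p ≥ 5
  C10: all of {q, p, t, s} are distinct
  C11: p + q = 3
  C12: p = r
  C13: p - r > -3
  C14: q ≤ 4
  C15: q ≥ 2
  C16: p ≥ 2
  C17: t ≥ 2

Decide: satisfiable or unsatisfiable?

Constraints 1, 4, 5, 8, 14, 15, 16, and 17 confine each of q, p, t, s to the 3 values {2, …, 4}.
Constraint 10 requires all 4 of them to be distinct, but only 3 values are available — impossible by the pigeonhole principle.

Unsatisfiable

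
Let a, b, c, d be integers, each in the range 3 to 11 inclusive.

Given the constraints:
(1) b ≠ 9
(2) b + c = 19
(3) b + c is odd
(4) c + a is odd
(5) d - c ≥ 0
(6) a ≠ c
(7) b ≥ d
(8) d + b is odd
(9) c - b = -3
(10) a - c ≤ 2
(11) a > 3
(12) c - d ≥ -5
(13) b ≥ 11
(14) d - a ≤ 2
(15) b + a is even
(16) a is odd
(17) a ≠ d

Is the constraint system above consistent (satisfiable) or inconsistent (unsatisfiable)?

Take a = 9, b = 11, c = 8, d = 10. Then constraint 2: b + c = 19; constraint 5: d - c = 2; constraint 9: c - b = -3, and every other listed constraint is also met.

Satisfiable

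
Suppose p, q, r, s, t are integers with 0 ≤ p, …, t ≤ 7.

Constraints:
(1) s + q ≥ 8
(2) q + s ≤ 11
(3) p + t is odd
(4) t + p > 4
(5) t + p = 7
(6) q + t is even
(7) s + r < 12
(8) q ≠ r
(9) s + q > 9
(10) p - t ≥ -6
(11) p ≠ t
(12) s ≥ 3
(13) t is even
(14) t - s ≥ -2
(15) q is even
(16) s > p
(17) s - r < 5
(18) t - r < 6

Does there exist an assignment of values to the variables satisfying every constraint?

Satisfiable

Setting (p, q, r, s, t) = (1, 4, 3, 7, 6) satisfies everything: constraint 1: s + q = 11; constraint 2: q + s = 11; constraint 4: t + p = 7, and the others follow.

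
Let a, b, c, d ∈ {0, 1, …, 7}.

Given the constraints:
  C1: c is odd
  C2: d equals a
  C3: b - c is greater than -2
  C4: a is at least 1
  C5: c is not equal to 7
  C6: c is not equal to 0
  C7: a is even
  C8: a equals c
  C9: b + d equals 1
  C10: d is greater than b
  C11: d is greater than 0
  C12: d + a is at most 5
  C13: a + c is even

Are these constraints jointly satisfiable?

Unsatisfiable

Constraint 7 makes a even and constraint 1 makes c odd, so a + c must be odd. Constraint 13 says a + c is even — contradiction.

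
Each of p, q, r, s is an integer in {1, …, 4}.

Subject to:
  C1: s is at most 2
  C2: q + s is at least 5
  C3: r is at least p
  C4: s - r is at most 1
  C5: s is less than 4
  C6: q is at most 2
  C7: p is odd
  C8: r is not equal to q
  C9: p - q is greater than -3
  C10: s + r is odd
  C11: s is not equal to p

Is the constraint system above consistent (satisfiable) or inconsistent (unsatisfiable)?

Unsatisfiable

From constraint 6: q ≤ 2. From constraint 1: s ≤ 2. Hence q + s ≤ 4. But constraint 2 requires q + s ≥ 5, and 5 > 4. Contradiction.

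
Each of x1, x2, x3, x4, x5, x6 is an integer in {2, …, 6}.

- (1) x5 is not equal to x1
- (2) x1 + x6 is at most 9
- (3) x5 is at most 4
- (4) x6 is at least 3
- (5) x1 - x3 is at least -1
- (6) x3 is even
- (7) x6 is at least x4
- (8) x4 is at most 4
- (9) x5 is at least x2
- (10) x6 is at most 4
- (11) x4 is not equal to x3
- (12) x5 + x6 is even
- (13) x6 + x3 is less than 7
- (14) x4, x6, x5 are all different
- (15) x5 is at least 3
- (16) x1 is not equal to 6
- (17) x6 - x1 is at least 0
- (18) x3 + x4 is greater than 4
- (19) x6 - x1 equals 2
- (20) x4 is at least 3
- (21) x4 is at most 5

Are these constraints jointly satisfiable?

Unsatisfiable

Constraints 3, 4, 8, 10, 15, and 20 confine each of x4, x6, x5 to the 2 values {3, 4}.
Constraint 14 requires all 3 of them to be distinct, but only 2 values are available — impossible by the pigeonhole principle.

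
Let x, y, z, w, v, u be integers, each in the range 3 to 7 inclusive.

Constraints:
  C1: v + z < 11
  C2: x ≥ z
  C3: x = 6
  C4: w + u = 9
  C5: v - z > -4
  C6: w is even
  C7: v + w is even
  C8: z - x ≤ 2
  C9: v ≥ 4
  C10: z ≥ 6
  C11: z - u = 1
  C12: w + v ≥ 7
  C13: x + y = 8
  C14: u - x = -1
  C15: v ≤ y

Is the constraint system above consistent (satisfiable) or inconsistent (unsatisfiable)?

Unsatisfiable

From constraints 2 and 10: x ≥ z ≥ 6. From constraints 9 and 15: y ≥ v ≥ 4. Hence x + y ≥ 10. But constraint 13 requires x + y = 8, and 8 < 10. Contradiction.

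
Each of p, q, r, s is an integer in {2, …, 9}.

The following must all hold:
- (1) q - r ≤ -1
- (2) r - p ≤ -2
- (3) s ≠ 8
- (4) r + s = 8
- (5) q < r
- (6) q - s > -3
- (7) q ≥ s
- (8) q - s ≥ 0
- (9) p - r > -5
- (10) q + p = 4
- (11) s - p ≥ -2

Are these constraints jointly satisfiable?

Constraints 1, 2, 8, and 11 give q − s ≥ 0, s − p ≥ -2, p − r ≥ 2, r − q ≥ 1.
Adding all 4 inequalities: the left sides telescope to 0, and the right sides sum to 0 + (-2) + 2 + 1 = 1. So 0 ≥ 1, which is false.

Unsatisfiable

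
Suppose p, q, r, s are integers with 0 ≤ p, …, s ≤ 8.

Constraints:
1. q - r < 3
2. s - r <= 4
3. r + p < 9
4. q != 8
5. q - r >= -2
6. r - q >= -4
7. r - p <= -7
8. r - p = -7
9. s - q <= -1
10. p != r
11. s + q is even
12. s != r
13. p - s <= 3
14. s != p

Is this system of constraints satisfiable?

Constraints 6, 7, 9, and 13 give p − r ≥ 7, r − q ≥ -4, q − s ≥ 1, s − p ≥ -3.
Adding all 4 inequalities: the left sides telescope to 0, and the right sides sum to 7 + (-4) + 1 + (-3) = 1. So 0 ≥ 1, which is false.

Unsatisfiable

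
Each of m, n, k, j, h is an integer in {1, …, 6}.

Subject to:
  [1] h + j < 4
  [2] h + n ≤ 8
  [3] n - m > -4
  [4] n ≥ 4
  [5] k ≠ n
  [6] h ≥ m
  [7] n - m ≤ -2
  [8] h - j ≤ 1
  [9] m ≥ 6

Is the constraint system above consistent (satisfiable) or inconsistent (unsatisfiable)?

Unsatisfiable

From constraints 6 and 9: h ≥ m ≥ 6. From constraint 4: n ≥ 4. Hence h + n ≥ 10. But constraint 2 requires h + n ≤ 8, and 8 < 10. Contradiction.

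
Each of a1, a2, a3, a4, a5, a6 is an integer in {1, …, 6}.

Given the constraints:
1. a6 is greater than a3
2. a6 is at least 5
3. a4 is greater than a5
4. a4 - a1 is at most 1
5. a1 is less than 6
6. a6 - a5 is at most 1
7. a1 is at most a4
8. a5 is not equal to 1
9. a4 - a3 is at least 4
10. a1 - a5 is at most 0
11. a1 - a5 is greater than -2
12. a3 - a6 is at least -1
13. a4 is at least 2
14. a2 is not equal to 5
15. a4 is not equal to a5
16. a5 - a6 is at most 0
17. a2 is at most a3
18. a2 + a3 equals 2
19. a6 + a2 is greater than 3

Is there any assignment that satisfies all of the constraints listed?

Unsatisfiable

Constraints 4, 9, 10, 12, and 16 give a4 − a3 ≥ 4, a3 − a6 ≥ -1, a6 − a5 ≥ 0, a5 − a1 ≥ 0, a1 − a4 ≥ -1.
Adding all 5 inequalities: the left sides telescope to 0, and the right sides sum to 4 + (-1) + 0 + 0 + (-1) = 2. So 0 ≥ 2, which is false.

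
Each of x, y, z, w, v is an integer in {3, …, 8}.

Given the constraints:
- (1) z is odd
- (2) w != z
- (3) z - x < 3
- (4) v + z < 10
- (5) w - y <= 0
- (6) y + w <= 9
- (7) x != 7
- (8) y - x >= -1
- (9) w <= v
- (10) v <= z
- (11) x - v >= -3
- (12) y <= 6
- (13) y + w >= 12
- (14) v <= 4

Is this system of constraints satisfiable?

From constraint 12: y ≤ 6. From constraints 9 and 14: w ≤ v ≤ 4. Hence y + w ≤ 10. But constraint 13 requires y + w ≥ 12, and 12 > 10. Contradiction.

Unsatisfiable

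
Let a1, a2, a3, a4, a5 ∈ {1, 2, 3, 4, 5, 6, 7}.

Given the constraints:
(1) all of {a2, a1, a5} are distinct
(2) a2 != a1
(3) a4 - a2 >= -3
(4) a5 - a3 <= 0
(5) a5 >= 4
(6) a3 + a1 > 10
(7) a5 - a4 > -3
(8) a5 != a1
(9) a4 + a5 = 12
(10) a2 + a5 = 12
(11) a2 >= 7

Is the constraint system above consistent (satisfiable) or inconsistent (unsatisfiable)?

Setting (a1, a2, a3, a4, a5) = (6, 7, 6, 7, 5) satisfies everything: constraint 3: a4 - a2 = 0; constraint 4: a5 - a3 = -1; constraint 6: a3 + a1 = 12, and the others follow.

Satisfiable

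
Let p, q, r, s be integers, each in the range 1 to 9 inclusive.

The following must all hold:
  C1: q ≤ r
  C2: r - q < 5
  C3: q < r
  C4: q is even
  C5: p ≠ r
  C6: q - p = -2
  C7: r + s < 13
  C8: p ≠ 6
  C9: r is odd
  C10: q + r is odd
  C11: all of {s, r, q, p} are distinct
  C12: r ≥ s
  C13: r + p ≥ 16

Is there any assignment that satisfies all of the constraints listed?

Try p = 8, q = 6, r = 9, s = 1.
Check constraint 2: r - q = 3; constraint 6: q - p = -2. The remaining constraints are straightforward to verify.

Satisfiable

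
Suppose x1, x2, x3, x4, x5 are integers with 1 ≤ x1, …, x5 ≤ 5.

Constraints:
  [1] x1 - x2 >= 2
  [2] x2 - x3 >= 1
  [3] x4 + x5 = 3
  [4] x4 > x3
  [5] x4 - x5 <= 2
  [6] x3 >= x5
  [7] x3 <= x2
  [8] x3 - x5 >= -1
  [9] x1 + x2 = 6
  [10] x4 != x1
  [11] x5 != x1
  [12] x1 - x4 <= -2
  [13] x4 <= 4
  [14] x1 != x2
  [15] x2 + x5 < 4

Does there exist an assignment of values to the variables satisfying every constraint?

Constraints 1, 2, 5, 8, and 12 give x1 − x2 ≥ 2, x2 − x3 ≥ 1, x3 − x5 ≥ -1, x5 − x4 ≥ -2, x4 − x1 ≥ 2.
Adding all 5 inequalities: the left sides telescope to 0, and the right sides sum to 2 + 1 + (-1) + (-2) + 2 = 2. So 0 ≥ 2, which is false.

Unsatisfiable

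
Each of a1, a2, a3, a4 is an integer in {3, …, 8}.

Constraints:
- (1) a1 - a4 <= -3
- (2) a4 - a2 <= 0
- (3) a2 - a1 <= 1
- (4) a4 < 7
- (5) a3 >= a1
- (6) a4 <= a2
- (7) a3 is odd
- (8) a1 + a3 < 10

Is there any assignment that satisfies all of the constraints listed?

Constraints 1, 2, and 3 give a2 − a4 ≥ 0, a4 − a1 ≥ 3, a1 − a2 ≥ -1.
Adding all 3 inequalities: the left sides telescope to 0, and the right sides sum to 0 + 3 + (-1) = 2. So 0 ≥ 2, which is false.

Unsatisfiable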